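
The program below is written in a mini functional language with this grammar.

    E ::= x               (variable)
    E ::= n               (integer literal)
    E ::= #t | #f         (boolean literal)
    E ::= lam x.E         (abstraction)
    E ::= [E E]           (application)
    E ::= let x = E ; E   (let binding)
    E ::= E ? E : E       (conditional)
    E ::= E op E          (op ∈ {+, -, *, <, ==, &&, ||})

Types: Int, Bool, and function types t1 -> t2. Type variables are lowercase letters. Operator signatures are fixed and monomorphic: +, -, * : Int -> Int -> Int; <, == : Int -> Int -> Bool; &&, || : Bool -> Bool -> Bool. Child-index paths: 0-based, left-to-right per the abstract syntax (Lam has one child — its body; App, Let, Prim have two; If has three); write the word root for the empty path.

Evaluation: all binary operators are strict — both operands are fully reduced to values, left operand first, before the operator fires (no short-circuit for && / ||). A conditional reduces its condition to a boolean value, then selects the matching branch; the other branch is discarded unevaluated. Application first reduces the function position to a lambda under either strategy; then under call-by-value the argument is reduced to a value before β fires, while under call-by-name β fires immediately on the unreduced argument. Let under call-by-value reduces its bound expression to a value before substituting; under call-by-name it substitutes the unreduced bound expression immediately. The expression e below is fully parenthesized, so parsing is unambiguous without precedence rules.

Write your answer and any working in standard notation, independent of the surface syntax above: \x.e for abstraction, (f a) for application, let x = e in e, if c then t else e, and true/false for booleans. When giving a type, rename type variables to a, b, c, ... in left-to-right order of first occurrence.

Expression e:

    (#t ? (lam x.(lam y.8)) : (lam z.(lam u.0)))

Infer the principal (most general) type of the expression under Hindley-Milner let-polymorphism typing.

Answer: a -> b -> Int

Trace:
  unify Bool ~ Bool
\y._ : b -> Int
\x._ : a -> b -> Int
\u._ : d -> Int
\z._ : c -> d -> Int
  unify a -> b -> Int ~ c -> d -> Int
  unify a ~ c
  unify b -> Int ~ d -> Int
  unify b ~ d
  unify Int ~ Int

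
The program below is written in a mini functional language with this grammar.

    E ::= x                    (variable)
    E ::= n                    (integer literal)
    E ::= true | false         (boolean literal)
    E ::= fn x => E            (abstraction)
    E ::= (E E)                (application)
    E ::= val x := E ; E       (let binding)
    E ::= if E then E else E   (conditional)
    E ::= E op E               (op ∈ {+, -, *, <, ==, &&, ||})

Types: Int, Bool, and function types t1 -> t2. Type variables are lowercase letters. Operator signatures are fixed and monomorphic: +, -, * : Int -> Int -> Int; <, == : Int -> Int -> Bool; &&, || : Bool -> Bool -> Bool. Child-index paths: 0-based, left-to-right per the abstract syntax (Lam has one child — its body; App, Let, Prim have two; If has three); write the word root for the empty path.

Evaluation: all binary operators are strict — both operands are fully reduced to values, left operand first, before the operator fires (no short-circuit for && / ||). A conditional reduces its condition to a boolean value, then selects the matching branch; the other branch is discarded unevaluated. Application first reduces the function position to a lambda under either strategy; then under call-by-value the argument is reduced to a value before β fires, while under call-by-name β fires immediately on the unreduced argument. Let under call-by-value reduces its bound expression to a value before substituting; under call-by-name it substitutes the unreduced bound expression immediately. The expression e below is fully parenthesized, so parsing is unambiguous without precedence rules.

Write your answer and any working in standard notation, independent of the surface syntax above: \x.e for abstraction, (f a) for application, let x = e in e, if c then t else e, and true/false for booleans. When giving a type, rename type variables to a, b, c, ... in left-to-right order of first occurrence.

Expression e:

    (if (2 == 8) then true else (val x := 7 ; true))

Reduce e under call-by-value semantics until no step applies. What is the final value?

Trace:
step 0: (if (2 == 8) then true else (let x = 7 in true))
step 1: [delta@0] (if false then true else (let x = 7 in true))
step 2: [if@root] (let x = 7 in true)
step 3: [let@root] true

Answer: true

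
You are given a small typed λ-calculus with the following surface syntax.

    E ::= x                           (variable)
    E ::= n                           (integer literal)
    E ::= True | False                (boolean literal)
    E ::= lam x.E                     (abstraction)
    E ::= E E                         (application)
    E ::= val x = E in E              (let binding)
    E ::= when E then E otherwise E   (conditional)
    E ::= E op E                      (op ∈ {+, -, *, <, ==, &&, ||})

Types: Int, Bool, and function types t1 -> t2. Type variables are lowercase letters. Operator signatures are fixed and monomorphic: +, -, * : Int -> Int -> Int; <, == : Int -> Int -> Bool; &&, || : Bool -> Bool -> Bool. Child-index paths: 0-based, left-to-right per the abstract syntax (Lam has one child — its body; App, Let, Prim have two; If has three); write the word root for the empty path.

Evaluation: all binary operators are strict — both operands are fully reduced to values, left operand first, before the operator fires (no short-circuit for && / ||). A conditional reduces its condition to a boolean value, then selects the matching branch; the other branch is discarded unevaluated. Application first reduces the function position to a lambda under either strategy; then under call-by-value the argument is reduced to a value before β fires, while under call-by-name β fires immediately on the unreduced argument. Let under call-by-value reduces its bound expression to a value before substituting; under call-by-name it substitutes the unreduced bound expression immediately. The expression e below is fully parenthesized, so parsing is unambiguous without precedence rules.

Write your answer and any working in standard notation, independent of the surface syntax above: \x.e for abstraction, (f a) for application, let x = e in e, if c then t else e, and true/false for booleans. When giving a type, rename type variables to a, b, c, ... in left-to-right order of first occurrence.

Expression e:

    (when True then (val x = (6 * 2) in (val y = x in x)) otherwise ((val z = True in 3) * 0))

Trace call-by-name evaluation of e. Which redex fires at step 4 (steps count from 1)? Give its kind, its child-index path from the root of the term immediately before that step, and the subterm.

Answer: delta at root : (6 * 2)

Working:
step 0: (if true then (let x = (6 * 2) in (let y = x in x)) else ((let z = true in 3) * 0))
step 1: [if@root] (let x = (6 * 2) in (let y = x in x))
step 2: [let@root] (let y = (6 * 2) in (6 * 2))
step 3: [let@root] (6 * 2)
step 4: [delta@root] 12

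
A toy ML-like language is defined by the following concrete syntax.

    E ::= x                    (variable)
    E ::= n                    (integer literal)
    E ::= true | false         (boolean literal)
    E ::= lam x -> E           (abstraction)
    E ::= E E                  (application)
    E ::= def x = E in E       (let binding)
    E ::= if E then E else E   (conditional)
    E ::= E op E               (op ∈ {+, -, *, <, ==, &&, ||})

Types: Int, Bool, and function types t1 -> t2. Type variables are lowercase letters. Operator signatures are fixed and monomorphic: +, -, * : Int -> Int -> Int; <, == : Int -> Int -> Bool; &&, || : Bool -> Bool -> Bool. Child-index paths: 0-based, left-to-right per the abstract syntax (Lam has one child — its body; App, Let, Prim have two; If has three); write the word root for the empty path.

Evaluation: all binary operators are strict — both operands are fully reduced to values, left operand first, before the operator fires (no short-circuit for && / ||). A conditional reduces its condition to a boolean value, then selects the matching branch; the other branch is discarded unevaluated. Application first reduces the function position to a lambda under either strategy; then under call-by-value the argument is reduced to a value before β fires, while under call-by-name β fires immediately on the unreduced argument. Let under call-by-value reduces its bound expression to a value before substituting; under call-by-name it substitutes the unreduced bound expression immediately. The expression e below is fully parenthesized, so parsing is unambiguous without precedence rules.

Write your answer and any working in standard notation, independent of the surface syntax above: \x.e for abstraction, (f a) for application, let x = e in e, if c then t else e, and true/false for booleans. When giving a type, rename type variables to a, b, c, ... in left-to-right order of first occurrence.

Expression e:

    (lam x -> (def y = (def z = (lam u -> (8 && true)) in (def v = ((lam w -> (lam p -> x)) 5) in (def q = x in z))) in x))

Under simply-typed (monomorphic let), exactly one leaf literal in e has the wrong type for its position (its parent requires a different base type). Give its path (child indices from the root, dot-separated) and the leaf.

Trace:
  unify Int ~ Bool
  FAIL: mismatch Int ~ Bool

Answer: 0.0.0.0.0 : 8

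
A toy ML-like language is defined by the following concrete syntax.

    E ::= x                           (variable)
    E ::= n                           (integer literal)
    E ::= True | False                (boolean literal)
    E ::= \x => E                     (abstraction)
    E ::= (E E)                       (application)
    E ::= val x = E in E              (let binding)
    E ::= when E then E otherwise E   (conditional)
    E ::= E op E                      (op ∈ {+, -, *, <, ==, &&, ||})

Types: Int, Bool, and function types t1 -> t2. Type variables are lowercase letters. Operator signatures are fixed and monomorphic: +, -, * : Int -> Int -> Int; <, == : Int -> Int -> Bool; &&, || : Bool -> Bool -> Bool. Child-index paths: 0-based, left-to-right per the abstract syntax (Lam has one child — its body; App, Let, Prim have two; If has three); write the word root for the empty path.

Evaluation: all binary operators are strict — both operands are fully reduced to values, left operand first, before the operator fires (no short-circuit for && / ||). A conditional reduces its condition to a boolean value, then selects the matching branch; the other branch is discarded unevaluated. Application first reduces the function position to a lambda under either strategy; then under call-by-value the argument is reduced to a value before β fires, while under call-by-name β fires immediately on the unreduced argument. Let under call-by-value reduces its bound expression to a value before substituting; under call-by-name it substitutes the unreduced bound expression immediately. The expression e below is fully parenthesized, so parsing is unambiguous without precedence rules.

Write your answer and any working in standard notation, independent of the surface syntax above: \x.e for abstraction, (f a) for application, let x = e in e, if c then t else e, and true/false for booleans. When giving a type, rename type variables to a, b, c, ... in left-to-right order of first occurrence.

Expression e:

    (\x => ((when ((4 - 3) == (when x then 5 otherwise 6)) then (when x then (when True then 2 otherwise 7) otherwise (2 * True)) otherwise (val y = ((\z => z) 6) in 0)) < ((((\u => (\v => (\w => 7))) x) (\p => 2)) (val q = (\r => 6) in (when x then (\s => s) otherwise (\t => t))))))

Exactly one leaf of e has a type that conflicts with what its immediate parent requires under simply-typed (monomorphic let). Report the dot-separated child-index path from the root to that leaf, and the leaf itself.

Answer: 0.0.1.2.1 : true

Trace:
  unify Int ~ Int
  unify Int ~ Int
  unify Int ~ Int
x : a
  unify a ~ Bool
  unify Int ~ Int
  unify Int ~ Int
  unify Bool ~ Bool
x : Bool
  unify Bool ~ Bool
  unify Bool ~ Bool
  unify Int ~ Int
  unify Int ~ Int
  unify Bool ~ Int
  FAIL: mismatch Bool ~ Int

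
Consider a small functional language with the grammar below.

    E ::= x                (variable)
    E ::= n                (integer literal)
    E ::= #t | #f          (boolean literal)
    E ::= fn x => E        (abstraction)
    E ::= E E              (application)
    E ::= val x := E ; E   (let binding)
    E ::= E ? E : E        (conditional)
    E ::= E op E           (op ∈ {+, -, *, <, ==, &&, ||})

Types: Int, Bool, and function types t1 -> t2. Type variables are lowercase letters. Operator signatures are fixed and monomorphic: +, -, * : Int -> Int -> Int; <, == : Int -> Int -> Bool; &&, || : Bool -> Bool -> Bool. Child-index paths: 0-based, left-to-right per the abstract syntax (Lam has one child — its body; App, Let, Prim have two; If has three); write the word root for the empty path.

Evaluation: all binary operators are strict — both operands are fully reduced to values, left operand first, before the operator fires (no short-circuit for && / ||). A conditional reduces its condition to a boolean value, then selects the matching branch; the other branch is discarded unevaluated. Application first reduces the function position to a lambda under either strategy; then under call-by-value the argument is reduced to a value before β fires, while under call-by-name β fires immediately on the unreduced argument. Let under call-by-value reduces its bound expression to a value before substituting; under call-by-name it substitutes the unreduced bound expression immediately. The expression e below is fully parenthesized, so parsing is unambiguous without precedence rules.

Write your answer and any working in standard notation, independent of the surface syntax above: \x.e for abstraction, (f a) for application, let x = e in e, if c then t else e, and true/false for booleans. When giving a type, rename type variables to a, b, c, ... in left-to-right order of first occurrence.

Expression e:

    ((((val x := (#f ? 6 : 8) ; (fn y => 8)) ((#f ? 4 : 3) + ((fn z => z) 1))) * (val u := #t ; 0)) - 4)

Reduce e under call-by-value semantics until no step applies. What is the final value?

Working:
step 0: ((((let x = (if false then 6 else 8) in (\y.8)) ((if false then 4 else 3) + ((\z.z) 1))) * (let u = true in 0)) - 4)
step 1: [if@0.0.0.0] ((((let x = 8 in (\y.8)) ((if false then 4 else 3) + ((\z.z) 1))) * (let u = true in 0)) - 4)
step 2: [let@0.0.0] ((((\y.8) ((if false then 4 else 3) + ((\z.z) 1))) * (let u = true in 0)) - 4)
step 3: [if@0.0.1.0] ((((\y.8) (3 + ((\z.z) 1))) * (let u = true in 0)) - 4)
step 4: [beta@0.0.1.1] ((((\y.8) (3 + 1)) * (let u = true in 0)) - 4)
step 5: [delta@0.0.1] ((((\y.8) 4) * (let u = true in 0)) - 4)
step 6: [beta@0.0] ((8 * (let u = true in 0)) - 4)
step 7: [let@0.1] ((8 * 0) - 4)
step 8: [delta@0] (0 - 4)
step 9: [delta@root] -4

Answer: -4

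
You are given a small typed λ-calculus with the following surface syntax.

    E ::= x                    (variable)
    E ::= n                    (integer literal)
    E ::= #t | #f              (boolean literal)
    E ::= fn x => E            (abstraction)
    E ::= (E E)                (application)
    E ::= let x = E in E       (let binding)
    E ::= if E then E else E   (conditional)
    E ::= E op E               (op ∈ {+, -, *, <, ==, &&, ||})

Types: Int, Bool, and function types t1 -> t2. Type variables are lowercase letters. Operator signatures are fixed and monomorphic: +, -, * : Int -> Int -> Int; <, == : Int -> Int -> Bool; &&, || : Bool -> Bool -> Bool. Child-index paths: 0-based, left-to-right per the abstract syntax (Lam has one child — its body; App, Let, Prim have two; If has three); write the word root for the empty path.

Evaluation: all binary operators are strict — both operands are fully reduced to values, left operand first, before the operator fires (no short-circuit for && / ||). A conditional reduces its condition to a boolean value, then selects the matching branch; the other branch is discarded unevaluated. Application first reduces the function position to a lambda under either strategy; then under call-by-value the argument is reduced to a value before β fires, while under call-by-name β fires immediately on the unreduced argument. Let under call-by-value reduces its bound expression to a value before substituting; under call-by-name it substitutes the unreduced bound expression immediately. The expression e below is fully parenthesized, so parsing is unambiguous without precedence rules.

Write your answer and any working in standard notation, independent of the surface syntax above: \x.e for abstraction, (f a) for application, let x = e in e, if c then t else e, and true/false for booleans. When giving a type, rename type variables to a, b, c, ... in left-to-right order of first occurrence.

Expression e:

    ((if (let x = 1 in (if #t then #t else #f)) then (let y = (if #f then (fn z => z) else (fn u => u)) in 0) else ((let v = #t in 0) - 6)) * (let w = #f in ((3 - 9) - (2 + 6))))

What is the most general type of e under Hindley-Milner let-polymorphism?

Answer: Int

Derivation:
let x : Int
  unify Bool ~ Bool
  unify Bool ~ Bool
  unify Bool ~ Bool
  unify Bool ~ Bool
z : a
\z._ : a -> a
u : b
\u._ : b -> b
  unify a -> a ~ b -> b
  unify a ~ b
  unify b ~ b
let y : forall. b -> b
let v : Bool
  unify Int ~ Int
  unify Int ~ Int
  unify Int ~ Int
  unify Int ~ Int
let w : Bool
  unify Int ~ Int
  unify Int ~ Int
  unify Int ~ Int
  unify Int ~ Int
  unify Int ~ Int
  unify Int ~ Int
  unify Int ~ Int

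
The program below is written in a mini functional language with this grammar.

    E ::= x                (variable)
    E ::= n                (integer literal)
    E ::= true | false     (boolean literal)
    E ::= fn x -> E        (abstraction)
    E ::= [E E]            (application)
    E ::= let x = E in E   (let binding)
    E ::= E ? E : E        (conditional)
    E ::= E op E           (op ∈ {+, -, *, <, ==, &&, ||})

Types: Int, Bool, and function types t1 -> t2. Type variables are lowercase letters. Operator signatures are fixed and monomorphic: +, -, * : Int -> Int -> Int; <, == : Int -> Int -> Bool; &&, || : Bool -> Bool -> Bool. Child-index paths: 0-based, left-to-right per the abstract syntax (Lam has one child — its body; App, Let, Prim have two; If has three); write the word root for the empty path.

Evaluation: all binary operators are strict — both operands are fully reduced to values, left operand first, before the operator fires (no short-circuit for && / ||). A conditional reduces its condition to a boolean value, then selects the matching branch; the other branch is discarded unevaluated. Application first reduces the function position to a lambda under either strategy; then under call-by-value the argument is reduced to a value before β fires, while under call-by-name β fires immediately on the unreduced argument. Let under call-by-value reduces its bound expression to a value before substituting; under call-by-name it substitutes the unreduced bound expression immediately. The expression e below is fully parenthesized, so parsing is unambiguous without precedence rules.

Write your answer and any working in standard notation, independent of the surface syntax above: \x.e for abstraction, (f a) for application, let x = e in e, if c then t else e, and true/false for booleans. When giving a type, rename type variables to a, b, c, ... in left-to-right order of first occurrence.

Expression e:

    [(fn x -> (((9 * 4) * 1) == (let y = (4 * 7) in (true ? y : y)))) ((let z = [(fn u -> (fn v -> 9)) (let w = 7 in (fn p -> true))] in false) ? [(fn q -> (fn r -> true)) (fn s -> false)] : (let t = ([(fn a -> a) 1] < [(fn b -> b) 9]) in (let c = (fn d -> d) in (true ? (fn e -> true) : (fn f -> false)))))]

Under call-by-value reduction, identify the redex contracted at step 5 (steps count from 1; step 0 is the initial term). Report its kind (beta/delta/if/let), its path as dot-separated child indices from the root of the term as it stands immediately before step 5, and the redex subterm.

Working:
step 0: ((\x.(((9 * 4) * 1) == (let y = (4 * 7) in (if true then y else y)))) (if (let z = ((\u.(\v.9)) (let w = 7 in (\p.true))) in false) then ((\q.(\r.true)) (\s.false)) else (let t = (((\a.a) 1) < ((\b.b) 9)) in (let c = (\d.d) in (if true then (\e.true) else (\f.false))))))
step 1: [let@1.0.0.1] ((\x.(((9 * 4) * 1) == (let y = (4 * 7) in (if true then y else y)))) (if (let z = ((\u.(\v.9)) (\p.true)) in false) then ((\q.(\r.true)) (\s.false)) else (let t = (((\a.a) 1) < ((\b.b) 9)) in (let c = (\d.d) in (if true then (\e.true) else (\f.false))))))
step 2: [beta@1.0.0] ((\x.(((9 * 4) * 1) == (let y = (4 * 7) in (if true then y else y)))) (if (let z = (\v.9) in false) then ((\q.(\r.true)) (\s.false)) else (let t = (((\a.a) 1) < ((\b.b) 9)) in (let c = (\d.d) in (if true then (\e.true) else (\f.false))))))
step 3: [let@1.0] ((\x.(((9 * 4) * 1) == (let y = (4 * 7) in (if true then y else y)))) (if false then ((\q.(\r.true)) (\s.false)) else (let t = (((\a.a) 1) < ((\b.b) 9)) in (let c = (\d.d) in (if true then (\e.true) else (\f.false))))))
step 4: [if@1] ((\x.(((9 * 4) * 1) == (let y = (4 * 7) in (if true then y else y)))) (let t = (((\a.a) 1) < ((\b.b) 9)) in (let c = (\d.d) in (if true then (\e.true) else (\f.false)))))
step 5: [beta@1.0.0] ((\x.(((9 * 4) * 1) == (let y = (4 * 7) in (if true then y else y)))) (let t = (1 < ((\b.b) 9)) in (let c = (\d.d) in (if true then (\e.true) else (\f.false)))))

Answer: beta at 1.0.0 : ((\a.a) 1)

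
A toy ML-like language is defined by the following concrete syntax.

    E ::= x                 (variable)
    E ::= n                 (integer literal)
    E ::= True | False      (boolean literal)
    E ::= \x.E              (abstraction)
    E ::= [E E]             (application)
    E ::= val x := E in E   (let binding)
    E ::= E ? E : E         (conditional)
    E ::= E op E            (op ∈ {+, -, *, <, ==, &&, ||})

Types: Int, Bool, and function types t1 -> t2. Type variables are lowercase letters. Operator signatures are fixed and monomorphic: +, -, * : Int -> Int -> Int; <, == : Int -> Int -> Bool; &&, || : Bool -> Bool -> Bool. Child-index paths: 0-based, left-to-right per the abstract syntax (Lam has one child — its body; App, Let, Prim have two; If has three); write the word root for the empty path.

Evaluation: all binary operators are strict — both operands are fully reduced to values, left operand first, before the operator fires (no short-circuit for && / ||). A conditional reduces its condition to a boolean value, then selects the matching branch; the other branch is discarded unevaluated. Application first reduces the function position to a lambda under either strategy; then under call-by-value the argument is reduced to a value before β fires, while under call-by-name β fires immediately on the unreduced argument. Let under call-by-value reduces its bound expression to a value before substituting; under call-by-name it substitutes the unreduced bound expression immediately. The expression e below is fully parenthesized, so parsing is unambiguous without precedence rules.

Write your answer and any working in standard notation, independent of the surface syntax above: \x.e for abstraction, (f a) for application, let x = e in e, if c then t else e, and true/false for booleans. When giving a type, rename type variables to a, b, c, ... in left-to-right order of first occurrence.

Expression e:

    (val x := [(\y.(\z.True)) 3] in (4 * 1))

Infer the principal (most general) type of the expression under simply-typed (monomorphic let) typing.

Answer: Int

Working:
\z._ : b -> Bool
\y._ : a -> b -> Bool
  unify a -> b -> Bool ~ Int -> c
  unify a ~ Int
  unify b -> Bool ~ c
_ _ : b -> Bool
let x : b -> Bool
  unify Int ~ Int
  unify Int ~ Int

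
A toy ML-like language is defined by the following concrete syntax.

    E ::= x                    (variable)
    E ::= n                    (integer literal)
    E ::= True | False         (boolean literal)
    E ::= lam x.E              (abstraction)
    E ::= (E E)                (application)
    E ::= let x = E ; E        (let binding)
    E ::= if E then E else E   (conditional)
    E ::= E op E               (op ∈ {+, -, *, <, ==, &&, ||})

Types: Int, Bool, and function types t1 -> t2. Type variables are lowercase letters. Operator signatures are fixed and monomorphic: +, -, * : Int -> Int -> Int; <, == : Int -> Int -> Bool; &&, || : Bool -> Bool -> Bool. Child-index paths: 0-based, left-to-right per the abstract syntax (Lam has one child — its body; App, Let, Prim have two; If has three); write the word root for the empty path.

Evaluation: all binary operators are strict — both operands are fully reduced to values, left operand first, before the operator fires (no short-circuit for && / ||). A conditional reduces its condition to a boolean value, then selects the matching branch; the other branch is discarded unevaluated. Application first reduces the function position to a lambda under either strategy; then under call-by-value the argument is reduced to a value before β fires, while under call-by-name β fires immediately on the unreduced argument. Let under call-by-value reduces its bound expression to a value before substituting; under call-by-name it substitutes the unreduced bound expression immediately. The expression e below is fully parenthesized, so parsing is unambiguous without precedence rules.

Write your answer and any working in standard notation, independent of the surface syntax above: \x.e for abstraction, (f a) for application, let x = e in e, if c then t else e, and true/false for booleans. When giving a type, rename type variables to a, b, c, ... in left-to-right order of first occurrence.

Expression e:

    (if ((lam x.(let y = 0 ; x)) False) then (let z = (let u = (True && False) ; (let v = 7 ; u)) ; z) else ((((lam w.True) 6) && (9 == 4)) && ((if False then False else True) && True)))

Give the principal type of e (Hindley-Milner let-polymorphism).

Answer: Bool

Working:
let y : Int
x : a
\x._ : a -> a
  unify a -> a ~ Bool -> b
  unify a ~ Bool
  unify Bool ~ b
_ _ : Bool
  unify Bool ~ Bool
  unify Bool ~ Bool
  unify Bool ~ Bool
let u : Bool
let v : Int
u : Bool
let z : Bool
z : Bool
\w._ : c -> Bool
  unify c -> Bool ~ Int -> d
  unify c ~ Int
  unify Bool ~ d
_ _ : Bool
  unify Bool ~ Bool
  unify Int ~ Int
  unify Int ~ Int
  unify Bool ~ Bool
  unify Bool ~ Bool
  unify Bool ~ Bool
  unify Bool ~ Bool
  unify Bool ~ Bool
  unify Bool ~ Bool
  unify Bool ~ Bool
  unify Bool ~ Bool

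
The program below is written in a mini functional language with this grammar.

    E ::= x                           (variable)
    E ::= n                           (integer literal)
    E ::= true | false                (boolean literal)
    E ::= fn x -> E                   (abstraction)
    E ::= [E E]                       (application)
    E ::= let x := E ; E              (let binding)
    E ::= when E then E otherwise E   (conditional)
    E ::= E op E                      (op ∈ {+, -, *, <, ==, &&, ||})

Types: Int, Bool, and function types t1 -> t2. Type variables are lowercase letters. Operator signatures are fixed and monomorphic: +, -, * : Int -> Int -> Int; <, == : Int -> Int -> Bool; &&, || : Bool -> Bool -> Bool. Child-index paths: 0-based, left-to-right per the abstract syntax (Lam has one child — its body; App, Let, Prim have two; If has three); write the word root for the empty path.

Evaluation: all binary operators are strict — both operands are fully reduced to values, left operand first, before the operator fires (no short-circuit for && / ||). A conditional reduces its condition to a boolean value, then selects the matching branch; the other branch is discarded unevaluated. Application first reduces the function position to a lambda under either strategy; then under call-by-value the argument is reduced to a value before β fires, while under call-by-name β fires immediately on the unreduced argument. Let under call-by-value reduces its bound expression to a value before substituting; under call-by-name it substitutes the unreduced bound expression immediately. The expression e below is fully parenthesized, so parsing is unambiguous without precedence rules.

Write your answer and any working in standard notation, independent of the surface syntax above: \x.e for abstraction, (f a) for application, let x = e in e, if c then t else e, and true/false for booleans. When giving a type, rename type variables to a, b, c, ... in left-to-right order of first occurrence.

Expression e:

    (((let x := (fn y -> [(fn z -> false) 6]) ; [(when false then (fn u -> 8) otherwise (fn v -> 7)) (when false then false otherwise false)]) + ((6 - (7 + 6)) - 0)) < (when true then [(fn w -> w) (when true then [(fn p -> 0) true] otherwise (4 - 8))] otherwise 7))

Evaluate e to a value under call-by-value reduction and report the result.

Trace:
step 0: (((let x = (\y.((\z.false) 6)) in ((if false then (\u.8) else (\v.7)) (if false then false else false))) + ((6 - (7 + 6)) - 0)) < (if true then ((\w.w) (if true then ((\p.0) true) else (4 - 8))) else 7))
step 1: [let@0.0] ((((if false then (\u.8) else (\v.7)) (if false then false else false)) + ((6 - (7 + 6)) - 0)) < (if true then ((\w.w) (if true then ((\p.0) true) else (4 - 8))) else 7))
step 2: [if@0.0.0] ((((\v.7) (if false then false else false)) + ((6 - (7 + 6)) - 0)) < (if true then ((\w.w) (if true then ((\p.0) true) else (4 - 8))) else 7))
step 3: [if@0.0.1] ((((\v.7) false) + ((6 - (7 + 6)) - 0)) < (if true then ((\w.w) (if true then ((\p.0) true) else (4 - 8))) else 7))
step 4: [beta@0.0] ((7 + ((6 - (7 + 6)) - 0)) < (if true then ((\w.w) (if true then ((\p.0) true) else (4 - 8))) else 7))
step 5: [delta@0.1.0.1] ((7 + ((6 - 13) - 0)) < (if true then ((\w.w) (if true then ((\p.0) true) else (4 - 8))) else 7))
step 6: [delta@0.1.0] ((7 + (-7 - 0)) < (if true then ((\w.w) (if true then ((\p.0) true) else (4 - 8))) else 7))
step 7: [delta@0.1] ((7 + -7) < (if true then ((\w.w) (if true then ((\p.0) true) else (4 - 8))) else 7))
step 8: [delta@0] (0 < (if true then ((\w.w) (if true then ((\p.0) true) else (4 - 8))) else 7))
step 9: [if@1] (0 < ((\w.w) (if true then ((\p.0) true) else (4 - 8))))
step 10: [if@1.1] (0 < ((\w.w) ((\p.0) true)))
step 11: [beta@1.1] (0 < ((\w.w) 0))
step 12: [beta@1] (0 < 0)
step 13: [delta@root] false

Answer: false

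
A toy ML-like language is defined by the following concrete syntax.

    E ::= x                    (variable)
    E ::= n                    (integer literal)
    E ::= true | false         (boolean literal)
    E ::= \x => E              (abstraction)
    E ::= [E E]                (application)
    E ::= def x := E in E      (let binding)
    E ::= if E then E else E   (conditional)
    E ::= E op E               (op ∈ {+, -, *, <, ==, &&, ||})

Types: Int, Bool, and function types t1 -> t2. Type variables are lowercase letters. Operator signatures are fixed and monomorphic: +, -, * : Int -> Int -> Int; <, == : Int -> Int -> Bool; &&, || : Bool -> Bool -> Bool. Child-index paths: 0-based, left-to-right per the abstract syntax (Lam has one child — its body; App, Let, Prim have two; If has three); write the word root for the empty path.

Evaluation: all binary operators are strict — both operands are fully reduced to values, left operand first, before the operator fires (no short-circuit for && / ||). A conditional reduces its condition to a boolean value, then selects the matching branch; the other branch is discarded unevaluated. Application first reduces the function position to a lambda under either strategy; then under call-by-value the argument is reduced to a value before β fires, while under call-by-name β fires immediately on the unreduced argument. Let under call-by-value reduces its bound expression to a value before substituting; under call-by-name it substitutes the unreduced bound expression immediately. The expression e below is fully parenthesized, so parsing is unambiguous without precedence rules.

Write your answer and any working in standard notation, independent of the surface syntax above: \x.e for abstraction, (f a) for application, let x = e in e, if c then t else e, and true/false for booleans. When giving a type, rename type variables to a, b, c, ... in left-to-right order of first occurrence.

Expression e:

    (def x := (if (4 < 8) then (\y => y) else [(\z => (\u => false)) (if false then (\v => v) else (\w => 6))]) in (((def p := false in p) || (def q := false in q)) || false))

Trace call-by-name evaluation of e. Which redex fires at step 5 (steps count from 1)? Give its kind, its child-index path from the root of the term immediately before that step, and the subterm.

Working:
step 0: (let x = (if (4 < 8) then (\y.y) else ((\z.(\u.false)) (if false then (\v.v) else (\w.6)))) in (((let p = false in p) || (let q = false in q)) || false))
step 1: [let@root] (((let p = false in p) || (let q = false in q)) || false)
step 2: [let@0.0] ((false || (let q = false in q)) || false)
step 3: [let@0.1] ((false || false) || false)
step 4: [delta@0] (false || false)
step 5: [delta@root] false

Answer: delta at root : (false || false)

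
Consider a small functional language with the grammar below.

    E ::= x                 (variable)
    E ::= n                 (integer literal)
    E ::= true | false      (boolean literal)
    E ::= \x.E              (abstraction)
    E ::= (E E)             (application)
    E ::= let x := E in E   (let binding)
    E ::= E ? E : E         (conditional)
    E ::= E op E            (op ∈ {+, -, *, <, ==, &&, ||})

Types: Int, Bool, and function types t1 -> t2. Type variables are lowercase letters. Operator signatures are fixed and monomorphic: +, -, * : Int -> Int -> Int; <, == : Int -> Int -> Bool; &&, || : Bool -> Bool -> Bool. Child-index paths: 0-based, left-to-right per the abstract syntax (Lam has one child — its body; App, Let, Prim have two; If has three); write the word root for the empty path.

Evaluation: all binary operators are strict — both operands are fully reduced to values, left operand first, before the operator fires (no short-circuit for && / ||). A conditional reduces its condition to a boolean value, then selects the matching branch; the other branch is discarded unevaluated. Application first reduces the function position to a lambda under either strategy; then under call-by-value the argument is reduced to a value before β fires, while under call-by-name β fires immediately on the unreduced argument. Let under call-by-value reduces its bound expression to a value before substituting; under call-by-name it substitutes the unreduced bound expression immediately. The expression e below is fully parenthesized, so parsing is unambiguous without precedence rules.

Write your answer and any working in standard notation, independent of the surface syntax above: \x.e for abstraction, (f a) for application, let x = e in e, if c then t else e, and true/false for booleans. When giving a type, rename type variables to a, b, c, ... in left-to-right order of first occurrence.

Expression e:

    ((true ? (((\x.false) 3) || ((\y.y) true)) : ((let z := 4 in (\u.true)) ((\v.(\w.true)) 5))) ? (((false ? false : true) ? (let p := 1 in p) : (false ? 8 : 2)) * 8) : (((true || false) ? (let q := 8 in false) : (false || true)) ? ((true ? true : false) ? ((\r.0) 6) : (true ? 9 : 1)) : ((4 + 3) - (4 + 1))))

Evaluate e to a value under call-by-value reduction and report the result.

Answer: 8

Working:
step 0: (if (if true then (((\x.false) 3) || ((\y.y) true)) else ((let z = 4 in (\u.true)) ((\v.(\w.true)) 5))) then ((if (if false then false else true) then (let p = 1 in p) else (if false then 8 else 2)) * 8) else (if (if (true || false) then (let q = 8 in false) else (false || true)) then (if (if true then true else false) then ((\r.0) 6) else (if true then 9 else 1)) else ((4 + 3) - (4 + 1))))
step 1: [if@0] (if (((\x.false) 3) || ((\y.y) true)) then ((if (if false then false else true) then (let p = 1 in p) else (if false then 8 else 2)) * 8) else (if (if (true || false) then (let q = 8 in false) else (false || true)) then (if (if true then true else false) then ((\r.0) 6) else (if true then 9 else 1)) else ((4 + 3) - (4 + 1))))
step 2: [beta@0.0] (if (false || ((\y.y) true)) then ((if (if false then false else true) then (let p = 1 in p) else (if false then 8 else 2)) * 8) else (if (if (true || false) then (let q = 8 in false) else (false || true)) then (if (if true then true else false) then ((\r.0) 6) else (if true then 9 else 1)) else ((4 + 3) - (4 + 1))))
step 3: [beta@0.1] (if (false || true) then ((if (if false then false else true) then (let p = 1 in p) else (if false then 8 else 2)) * 8) else (if (if (true || false) then (let q = 8 in false) else (false || true)) then (if (if true then true else false) then ((\r.0) 6) else (if true then 9 else 1)) else ((4 + 3) - (4 + 1))))
step 4: [delta@0] (if true then ((if (if false then false else true) then (let p = 1 in p) else (if false then 8 else 2)) * 8) else (if (if (true || false) then (let q = 8 in false) else (false || true)) then (if (if true then true else false) then ((\r.0) 6) else (if true then 9 else 1)) else ((4 + 3) - (4 + 1))))
step 5: [if@root] ((if (if false then false else true) then (let p = 1 in p) else (if false then 8 else 2)) * 8)
step 6: [if@0.0] ((if true then (let p = 1 in p) else (if false then 8 else 2)) * 8)
step 7: [if@0] ((let p = 1 in p) * 8)
step 8: [let@0] (1 * 8)
step 9: [delta@root] 8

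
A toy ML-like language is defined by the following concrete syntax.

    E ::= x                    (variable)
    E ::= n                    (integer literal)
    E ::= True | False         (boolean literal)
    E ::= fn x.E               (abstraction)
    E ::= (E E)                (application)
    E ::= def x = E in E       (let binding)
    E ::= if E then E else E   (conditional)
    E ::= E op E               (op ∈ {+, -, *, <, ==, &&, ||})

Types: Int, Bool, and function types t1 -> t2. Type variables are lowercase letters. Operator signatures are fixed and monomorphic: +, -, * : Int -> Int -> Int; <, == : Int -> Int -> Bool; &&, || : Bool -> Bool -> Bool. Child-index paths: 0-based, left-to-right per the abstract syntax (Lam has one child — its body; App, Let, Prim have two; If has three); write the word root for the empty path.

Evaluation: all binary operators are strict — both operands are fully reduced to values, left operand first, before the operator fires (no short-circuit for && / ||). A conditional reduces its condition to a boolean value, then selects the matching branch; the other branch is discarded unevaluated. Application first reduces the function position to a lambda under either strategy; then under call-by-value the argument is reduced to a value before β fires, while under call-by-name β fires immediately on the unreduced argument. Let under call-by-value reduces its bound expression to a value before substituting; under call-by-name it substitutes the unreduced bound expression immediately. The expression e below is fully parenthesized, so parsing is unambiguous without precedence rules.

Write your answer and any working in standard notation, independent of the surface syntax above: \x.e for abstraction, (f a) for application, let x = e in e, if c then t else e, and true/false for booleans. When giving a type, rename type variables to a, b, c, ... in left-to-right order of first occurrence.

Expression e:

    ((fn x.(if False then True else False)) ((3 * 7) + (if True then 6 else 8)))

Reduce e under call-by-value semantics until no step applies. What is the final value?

Working:
step 0: ((\x.(if false then true else false)) ((3 * 7) + (if true then 6 else 8)))
step 1: [delta@1.0] ((\x.(if false then true else false)) (21 + (if true then 6 else 8)))
step 2: [if@1.1] ((\x.(if false then true else false)) (21 + 6))
step 3: [delta@1] ((\x.(if false then true else false)) 27)
step 4: [beta@root] (if false then true else false)
step 5: [if@root] false

Answer: false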